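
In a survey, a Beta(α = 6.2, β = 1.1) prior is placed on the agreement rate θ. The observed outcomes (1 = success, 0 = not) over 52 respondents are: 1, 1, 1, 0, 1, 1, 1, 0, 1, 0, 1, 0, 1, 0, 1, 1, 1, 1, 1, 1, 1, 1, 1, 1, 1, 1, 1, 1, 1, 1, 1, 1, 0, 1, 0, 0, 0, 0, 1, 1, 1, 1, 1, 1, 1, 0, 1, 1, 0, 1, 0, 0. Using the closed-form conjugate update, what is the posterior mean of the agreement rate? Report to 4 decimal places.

0.7454

The Beta prior is conjugate to a Binomial/Bernoulli likelihood; the update adds successes to α and failures to β.
Posterior: Beta(α+k, β+n−k) = Beta(6.2+38, 1.1+14) = Beta(44.2, 15.1).
Posterior mean = α/(α+β) = 44.2/59.3 = 0.7454.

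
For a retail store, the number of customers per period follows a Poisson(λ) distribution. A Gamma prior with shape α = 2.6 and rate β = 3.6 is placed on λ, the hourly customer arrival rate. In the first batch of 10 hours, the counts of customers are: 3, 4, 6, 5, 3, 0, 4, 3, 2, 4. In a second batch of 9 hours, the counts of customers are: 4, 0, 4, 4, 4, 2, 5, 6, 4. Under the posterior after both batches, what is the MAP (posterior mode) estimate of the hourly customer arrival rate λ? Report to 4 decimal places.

With a Gamma(shape α, rate β) prior, the Poisson likelihood is conjugate: the posterior is Gamma(α + ΣXᵢ, β + n).
Batch 1: sum of counts S = 34 over n = 10 hours.
After batch 1: Gamma(α+S, β+n) = Gamma(2.6+34, 3.6+10) = Gamma(36.6, 13.6).
Batch 2: sum of counts S = 33 over n = 9 hours.
After batch 2: Gamma(α+S, β+n) = Gamma(36.6+33, 13.6+9) = Gamma(69.6, 22.6).
Mode of Gamma(α,β) for α≥1 is (α−1)/β = 68.6/22.6 = 3.0354.

3.0354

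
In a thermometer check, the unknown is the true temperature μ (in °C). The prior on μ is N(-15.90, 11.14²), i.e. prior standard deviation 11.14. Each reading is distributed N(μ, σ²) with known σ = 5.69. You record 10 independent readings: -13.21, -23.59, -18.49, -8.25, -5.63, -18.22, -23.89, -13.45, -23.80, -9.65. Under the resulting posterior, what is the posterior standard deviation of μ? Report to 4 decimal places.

For Normal data with known variance σ², a Normal(μ₀, σ₀²) prior on μ is conjugate. Posterior precision = 1/σ₀² + n/σ²; posterior mean is the precision-weighted average of μ₀ and x̄.
σ₀² = 11.14² = 124.0996, σ² = 5.69² = 32.3761; σ² + n·σ₀² = 32.3761 + 10·124.0996 = 1273.3721.
Posterior precision = 1/σ₀² + n/σ² = 1/124.0996 + 10/32.3761 = (σ² + n·σ₀²)/(σ₀²σ²) = 1273.3721/(124.0996·32.3761); posterior variance σₙ² = σ₀²σ²/(σ² + n·σ₀²) = 124.0996·32.3761/1273.3721 = 3.155292.
Posterior SD = √σₙ² = √(124.0996·32.3761/1273.3721) = 1.7763.

1.7763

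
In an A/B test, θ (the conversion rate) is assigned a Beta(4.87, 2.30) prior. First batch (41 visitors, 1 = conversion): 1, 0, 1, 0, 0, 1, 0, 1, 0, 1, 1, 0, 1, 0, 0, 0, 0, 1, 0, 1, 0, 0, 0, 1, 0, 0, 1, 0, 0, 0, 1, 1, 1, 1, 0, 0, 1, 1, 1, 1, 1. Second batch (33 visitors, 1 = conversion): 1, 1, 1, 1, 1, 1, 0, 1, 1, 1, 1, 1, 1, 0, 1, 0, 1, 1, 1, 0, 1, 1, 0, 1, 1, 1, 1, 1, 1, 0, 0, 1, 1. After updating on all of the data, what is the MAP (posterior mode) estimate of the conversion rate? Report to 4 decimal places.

The Beta prior is conjugate to a Binomial/Bernoulli likelihood; the update adds successes to α and failures to β.
After batch 1: Beta(4.87+20, 2.30+21) = Beta(24.87, 23.30).
After batch 2: Beta(24.87+26, 23.30+7) = Beta(50.87, 30.30).
Mode of Beta(a,b) for a,b>1 is (a−1)/(a+b−2) = 49.87/79.17 = 0.6299.

0.6299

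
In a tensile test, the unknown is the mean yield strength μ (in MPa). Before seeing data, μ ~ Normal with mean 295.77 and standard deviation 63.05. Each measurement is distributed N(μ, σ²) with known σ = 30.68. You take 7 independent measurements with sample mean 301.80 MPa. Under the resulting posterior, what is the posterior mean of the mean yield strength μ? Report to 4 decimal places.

301.6027

For Normal data with known variance σ², a Normal(μ₀, σ₀²) prior on μ is conjugate. Posterior precision = 1/σ₀² + n/σ²; posterior mean is the precision-weighted average of μ₀ and x̄.
n·x̄ = 7·301.80 = 2112.6.
σ₀² = 63.05² = 3975.3025, σ² = 30.68² = 941.2624; σ² + n·σ₀² = 941.2624 + 7·3975.3025 = 28768.3799.
Posterior mean = (μ₀/σ₀² + n·x̄/σ²)/(1/σ₀² + n/σ²) = (σ²·μ₀ + σ₀²·n·x̄)/(σ² + n·σ₀²) = (941.2624·295.77 + 3975.3025·2112.6)/28768.3799 = 8676621.241548/28768.3799 = 301.6027.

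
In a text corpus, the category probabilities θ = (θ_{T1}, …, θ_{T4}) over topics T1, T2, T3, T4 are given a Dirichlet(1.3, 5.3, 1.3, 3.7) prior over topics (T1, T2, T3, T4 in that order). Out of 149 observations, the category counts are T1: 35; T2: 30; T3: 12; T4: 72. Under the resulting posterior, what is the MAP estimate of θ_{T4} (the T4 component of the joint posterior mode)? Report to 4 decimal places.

0.4770

The Dirichlet prior is conjugate to the Multinomial likelihood: each posterior αⱼ = prior αⱼ + observed count nⱼ.
Posterior concentration: (36.3, 35.3, 13.3, 75.7), total = 160.6.
Joint mode component: (α_{T4}−1)/(Σα−K) = 74.7/156.6 = 0.4770.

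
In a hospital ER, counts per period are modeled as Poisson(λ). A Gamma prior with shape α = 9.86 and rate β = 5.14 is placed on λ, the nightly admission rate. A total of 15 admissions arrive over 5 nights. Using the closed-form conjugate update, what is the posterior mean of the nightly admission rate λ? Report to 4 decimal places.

2.4517

With a Gamma(shape α, rate β) prior, the Poisson likelihood is conjugate: the posterior is Gamma(α + ΣXᵢ, β + n).
Posterior: Gamma(α+S, β+n) = Gamma(9.86+15, 5.14+5) = Gamma(24.86, 10.14).
Posterior mean = α/β = 24.86/10.14 = 2.4517.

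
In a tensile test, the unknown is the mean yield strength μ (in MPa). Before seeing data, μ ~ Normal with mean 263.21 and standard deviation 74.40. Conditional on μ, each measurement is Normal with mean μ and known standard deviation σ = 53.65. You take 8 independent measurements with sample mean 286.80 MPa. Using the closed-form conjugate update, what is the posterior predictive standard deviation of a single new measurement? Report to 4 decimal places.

56.7111

For Normal data with known variance σ², a Normal(μ₀, σ₀²) prior on μ is conjugate. Posterior precision = 1/σ₀² + n/σ²; posterior mean is the precision-weighted average of μ₀ and x̄.
σ₀² = 74.40² = 5535.36, σ² = 53.65² = 2878.3225; σ² + n·σ₀² = 2878.3225 + 8·5535.36 = 47161.2025.
Posterior precision = 1/σ₀² + n/σ² = 1/5535.36 + 8/2878.3225 = (σ² + n·σ₀²)/(σ₀²σ²) = 47161.2025/(5535.36·2878.3225); posterior variance σₙ² = σ₀²σ²/(σ² + n·σ₀²) = 5535.36·2878.3225/47161.2025 = 337.831743.
Predictive variance for one new observation = σₙ² + σ² = 5535.36·2878.3225/47161.2025 + 2878.3225 = σ²·(σ₀² + 47161.2025)/47161.2025 = 2878.3225·52696.5625/47161.2025 = 3216.154243; SD = √(2878.3225·52696.5625/47161.2025) = 56.7111.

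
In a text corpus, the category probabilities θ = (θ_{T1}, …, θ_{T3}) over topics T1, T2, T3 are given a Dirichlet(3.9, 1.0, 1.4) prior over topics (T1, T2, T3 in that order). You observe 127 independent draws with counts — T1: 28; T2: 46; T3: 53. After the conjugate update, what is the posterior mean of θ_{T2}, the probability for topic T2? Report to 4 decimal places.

0.3526

The Dirichlet prior is conjugate to the Multinomial likelihood: each posterior αⱼ = prior αⱼ + observed count nⱼ.
Posterior concentration: (31.9, 47.0, 54.4), total = 133.3.
E[θ_{T2}|data] = α_{T2}/Σα = 47.0/133.3 = 0.3526.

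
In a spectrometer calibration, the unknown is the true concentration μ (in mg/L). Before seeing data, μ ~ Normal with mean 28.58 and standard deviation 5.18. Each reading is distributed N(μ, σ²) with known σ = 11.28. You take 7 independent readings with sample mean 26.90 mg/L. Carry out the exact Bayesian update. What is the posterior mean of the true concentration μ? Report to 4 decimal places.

For Normal data with known variance σ², a Normal(μ₀, σ₀²) prior on μ is conjugate. Posterior precision = 1/σ₀² + n/σ²; posterior mean is the precision-weighted average of μ₀ and x̄.
n·x̄ = 7·26.90 = 188.3.
σ₀² = 5.18² = 26.8324, σ² = 11.28² = 127.2384; σ² + n·σ₀² = 127.2384 + 7·26.8324 = 315.0652.
Posterior mean = (μ₀/σ₀² + n·x̄/σ²)/(1/σ₀² + n/σ²) = (σ²·μ₀ + σ₀²·n·x̄)/(σ² + n·σ₀²) = (127.2384·28.58 + 26.8324·188.3)/315.0652 = 8689.014392/315.0652 = 27.5785.

27.5785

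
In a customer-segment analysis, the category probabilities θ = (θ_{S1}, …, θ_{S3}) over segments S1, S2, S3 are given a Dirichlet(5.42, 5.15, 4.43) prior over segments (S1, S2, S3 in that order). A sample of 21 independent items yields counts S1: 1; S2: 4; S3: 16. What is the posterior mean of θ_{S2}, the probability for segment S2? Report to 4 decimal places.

The Dirichlet prior is conjugate to the Multinomial likelihood: each posterior αⱼ = prior αⱼ + observed count nⱼ.
Posterior concentration: (6.42, 9.15, 20.43), total = 36.00.
E[θ_{S2}|data] = α_{S2}/Σα = 9.15/36.00 = 0.2542.

0.2542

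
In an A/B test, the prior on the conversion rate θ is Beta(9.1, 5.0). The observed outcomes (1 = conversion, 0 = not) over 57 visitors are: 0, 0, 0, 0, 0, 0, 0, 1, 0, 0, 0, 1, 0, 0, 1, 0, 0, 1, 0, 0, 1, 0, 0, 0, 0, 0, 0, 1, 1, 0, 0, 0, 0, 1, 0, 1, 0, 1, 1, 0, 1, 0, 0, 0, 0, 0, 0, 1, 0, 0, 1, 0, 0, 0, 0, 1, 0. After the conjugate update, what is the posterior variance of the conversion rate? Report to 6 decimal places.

0.003108

The Beta prior is conjugate to a Binomial/Bernoulli likelihood; the update adds successes to α and failures to β.
Posterior: Beta(α+k, β+n−k) = Beta(9.1+15, 5.0+42) = Beta(24.1, 47.0).
Var = αβ/((α+β)²(α+β+1)) = 24.1·47.0/(71.1²·72.1) = 0.003108.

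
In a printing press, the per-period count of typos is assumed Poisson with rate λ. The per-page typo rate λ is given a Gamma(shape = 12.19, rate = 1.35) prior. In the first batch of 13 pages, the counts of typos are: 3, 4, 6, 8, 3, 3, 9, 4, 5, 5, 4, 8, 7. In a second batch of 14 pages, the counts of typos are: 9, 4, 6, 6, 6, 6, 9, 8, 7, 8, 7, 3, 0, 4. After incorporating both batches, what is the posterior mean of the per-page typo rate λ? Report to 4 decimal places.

5.7915

With a Gamma(shape α, rate β) prior, the Poisson likelihood is conjugate: the posterior is Gamma(α + ΣXᵢ, β + n).
Batch 1: sum of counts S = 69 over n = 13 pages.
After batch 1: Gamma(α+S, β+n) = Gamma(12.19+69, 1.35+13) = Gamma(81.19, 14.35).
Batch 2: sum of counts S = 83 over n = 14 pages.
After batch 2: Gamma(α+S, β+n) = Gamma(81.19+83, 14.35+14) = Gamma(164.19, 28.35).
Posterior mean = α/β = 164.19/28.35 = 5.7915.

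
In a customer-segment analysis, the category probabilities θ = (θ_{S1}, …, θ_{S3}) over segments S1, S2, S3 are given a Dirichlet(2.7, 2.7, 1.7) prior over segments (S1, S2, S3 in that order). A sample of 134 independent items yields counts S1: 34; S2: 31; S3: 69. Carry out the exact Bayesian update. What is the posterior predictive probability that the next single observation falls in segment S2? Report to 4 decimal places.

0.2388

The Dirichlet prior is conjugate to the Multinomial likelihood: each posterior αⱼ = prior αⱼ + observed count nⱼ.
Posterior concentration: (36.7, 33.7, 70.7), total = 141.1.
P(next = S2 | data) = α_{S2}/Σα = 0.2388.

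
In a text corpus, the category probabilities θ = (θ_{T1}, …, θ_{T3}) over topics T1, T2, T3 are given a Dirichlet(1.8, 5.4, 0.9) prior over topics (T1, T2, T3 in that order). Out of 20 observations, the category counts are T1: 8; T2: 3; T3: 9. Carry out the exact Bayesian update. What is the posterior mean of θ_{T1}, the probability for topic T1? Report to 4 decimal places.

The Dirichlet prior is conjugate to the Multinomial likelihood: each posterior αⱼ = prior αⱼ + observed count nⱼ.
Posterior concentration: (9.8, 8.4, 9.9), total = 28.1.
E[θ_{T1}|data] = α_{T1}/Σα = 9.8/28.1 = 0.3488.

0.3488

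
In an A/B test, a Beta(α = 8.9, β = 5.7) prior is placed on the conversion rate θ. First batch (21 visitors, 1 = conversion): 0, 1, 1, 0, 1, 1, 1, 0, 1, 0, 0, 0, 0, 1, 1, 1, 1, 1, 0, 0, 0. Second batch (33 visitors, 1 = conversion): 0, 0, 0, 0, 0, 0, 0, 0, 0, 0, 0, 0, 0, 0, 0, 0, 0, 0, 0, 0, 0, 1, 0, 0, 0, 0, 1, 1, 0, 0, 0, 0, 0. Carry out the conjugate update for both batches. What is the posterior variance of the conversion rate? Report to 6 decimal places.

0.003195

The Beta prior is conjugate to a Binomial/Bernoulli likelihood; the update adds successes to α and failures to β.
After batch 1: Beta(8.9+11, 5.7+10) = Beta(19.9, 15.7).
After batch 2: Beta(19.9+3, 15.7+30) = Beta(22.9, 45.7).
Var = αβ/((α+β)²(α+β+1)) = 22.9·45.7/(68.6²·69.6) = 0.003195.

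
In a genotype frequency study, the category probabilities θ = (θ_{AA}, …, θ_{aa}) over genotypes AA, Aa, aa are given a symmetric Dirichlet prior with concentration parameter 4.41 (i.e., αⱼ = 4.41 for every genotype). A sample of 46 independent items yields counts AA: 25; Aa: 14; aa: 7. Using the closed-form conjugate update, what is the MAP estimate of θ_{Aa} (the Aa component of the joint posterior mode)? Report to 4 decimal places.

0.3096

The Dirichlet prior is conjugate to the Multinomial likelihood: each posterior αⱼ = prior αⱼ + observed count nⱼ.
Posterior concentration: (29.41, 18.41, 11.41), total = 59.23.
Joint mode component: (α_{Aa}−1)/(Σα−K) = 17.41/56.23 = 0.3096.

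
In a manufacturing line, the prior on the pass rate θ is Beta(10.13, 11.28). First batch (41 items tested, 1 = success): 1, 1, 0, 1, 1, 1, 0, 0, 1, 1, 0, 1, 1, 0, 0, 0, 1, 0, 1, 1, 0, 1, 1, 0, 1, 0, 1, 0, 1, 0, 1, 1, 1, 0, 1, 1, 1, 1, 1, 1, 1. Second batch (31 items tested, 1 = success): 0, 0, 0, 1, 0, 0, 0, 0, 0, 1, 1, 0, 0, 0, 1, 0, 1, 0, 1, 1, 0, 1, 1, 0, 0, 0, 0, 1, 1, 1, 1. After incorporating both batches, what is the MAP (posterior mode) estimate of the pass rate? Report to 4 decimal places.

The Beta prior is conjugate to a Binomial/Bernoulli likelihood; the update adds successes to α and failures to β.
After batch 1: Beta(10.13+27, 11.28+14) = Beta(37.13, 25.28).
After batch 2: Beta(37.13+13, 25.28+18) = Beta(50.13, 43.28).
Mode of Beta(a,b) for a,b>1 is (a−1)/(a+b−2) = 49.13/91.41 = 0.5375.

0.5375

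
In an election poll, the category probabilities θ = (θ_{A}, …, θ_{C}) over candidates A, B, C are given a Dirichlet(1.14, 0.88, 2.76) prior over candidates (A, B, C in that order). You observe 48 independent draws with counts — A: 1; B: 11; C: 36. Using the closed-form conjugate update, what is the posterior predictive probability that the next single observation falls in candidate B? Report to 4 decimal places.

The Dirichlet prior is conjugate to the Multinomial likelihood: each posterior αⱼ = prior αⱼ + observed count nⱼ.
Posterior concentration: (2.14, 11.88, 38.76), total = 52.78.
P(next = B | data) = α_{B}/Σα = 0.2251.

0.2251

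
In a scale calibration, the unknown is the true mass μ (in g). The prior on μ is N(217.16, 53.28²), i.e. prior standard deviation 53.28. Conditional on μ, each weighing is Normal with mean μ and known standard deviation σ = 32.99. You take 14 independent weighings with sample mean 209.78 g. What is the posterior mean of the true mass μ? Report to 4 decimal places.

For Normal data with known variance σ², a Normal(μ₀, σ₀²) prior on μ is conjugate. Posterior precision = 1/σ₀² + n/σ²; posterior mean is the precision-weighted average of μ₀ and x̄.
n·x̄ = 14·209.78 = 2936.92.
σ₀² = 53.28² = 2838.7584, σ² = 32.99² = 1088.3401; σ² + n·σ₀² = 1088.3401 + 14·2838.7584 = 40830.9577.
Posterior mean = (μ₀/σ₀² + n·x̄/σ²)/(1/σ₀² + n/σ²) = (σ²·μ₀ + σ₀²·n·x̄)/(σ² + n·σ₀²) = (1088.3401·217.16 + 2838.7584·2936.92)/40830.9577 = 8573550.256244/40830.9577 = 209.9767.

209.9767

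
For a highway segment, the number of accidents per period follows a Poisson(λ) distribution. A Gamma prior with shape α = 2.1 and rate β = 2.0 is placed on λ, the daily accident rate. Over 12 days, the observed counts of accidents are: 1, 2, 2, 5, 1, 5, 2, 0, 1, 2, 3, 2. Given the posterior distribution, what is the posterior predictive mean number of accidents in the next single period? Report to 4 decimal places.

With a Gamma(shape α, rate β) prior, the Poisson likelihood is conjugate: the posterior is Gamma(α + ΣXᵢ, β + n).
Sum of counts S = 26 over n = 12 days.
Posterior: Gamma(α+S, β+n) = Gamma(2.1+26, 2.0+12) = Gamma(28.1, 14.0).
The predictive distribution for one future period is NegBinom with mean α/β = 2.0071.

2.0071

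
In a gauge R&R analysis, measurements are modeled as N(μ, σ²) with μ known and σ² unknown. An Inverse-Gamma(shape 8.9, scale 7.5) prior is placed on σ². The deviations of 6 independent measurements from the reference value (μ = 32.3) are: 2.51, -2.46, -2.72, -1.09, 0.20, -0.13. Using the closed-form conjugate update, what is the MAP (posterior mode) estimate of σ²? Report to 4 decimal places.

With known mean μ and an Inverse-Gamma(α, β) prior on σ², the Normal likelihood is conjugate: posterior is Inv-Gamma(α + n/2, β + Σ(xᵢ−μ)²/2).
Σ(xᵢ−μ)² = (2.51)² + (-2.46)² + (-2.72)² + (-1.09)² + (0.20)² + (-0.13)² = 20.9951.
Posterior: Inv-Gamma(8.9 + 6/2, 7.5 + 20.9951/2) = Inv-Gamma(11.90, 17.99755).
Mode = β/(α+1) = 17.99755/12.90 = 1.3952.

1.3952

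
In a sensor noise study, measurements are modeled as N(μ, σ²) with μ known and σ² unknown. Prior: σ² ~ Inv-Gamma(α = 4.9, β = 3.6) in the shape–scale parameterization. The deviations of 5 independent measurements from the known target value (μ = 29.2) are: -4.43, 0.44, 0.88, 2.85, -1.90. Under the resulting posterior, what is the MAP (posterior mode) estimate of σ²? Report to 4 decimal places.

2.3527

With known mean μ and an Inverse-Gamma(α, β) prior on σ², the Normal likelihood is conjugate: posterior is Inv-Gamma(α + n/2, β + Σ(xᵢ−μ)²/2).
Σ(xᵢ−μ)² = (-4.43)² + (0.44)² + (0.88)² + (2.85)² + (-1.90)² = 32.3254.
Posterior: Inv-Gamma(4.9 + 5/2, 3.6 + 32.3254/2) = Inv-Gamma(7.40, 19.76270).
Mode = β/(α+1) = 19.76270/8.40 = 2.3527.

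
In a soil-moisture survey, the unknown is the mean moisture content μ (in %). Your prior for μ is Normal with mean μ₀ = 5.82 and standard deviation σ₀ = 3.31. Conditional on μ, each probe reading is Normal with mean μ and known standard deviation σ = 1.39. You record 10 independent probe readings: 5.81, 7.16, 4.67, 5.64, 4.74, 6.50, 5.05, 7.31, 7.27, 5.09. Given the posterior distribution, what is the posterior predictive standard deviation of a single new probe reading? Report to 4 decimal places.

For Normal data with known variance σ², a Normal(μ₀, σ₀²) prior on μ is conjugate. Posterior precision = 1/σ₀² + n/σ²; posterior mean is the precision-weighted average of μ₀ and x̄.
σ₀² = 3.31² = 10.9561, σ² = 1.39² = 1.9321; σ² + n·σ₀² = 1.9321 + 10·10.9561 = 111.4931.
Posterior precision = 1/σ₀² + n/σ² = 1/10.9561 + 10/1.9321 = (σ² + n·σ₀²)/(σ₀²σ²) = 111.4931/(10.9561·1.9321); posterior variance σₙ² = σ₀²σ²/(σ² + n·σ₀²) = 10.9561·1.9321/111.4931 = 0.189862.
Predictive variance for one new observation = σₙ² + σ² = 10.9561·1.9321/111.4931 + 1.9321 = σ²·(σ₀² + 111.4931)/111.4931 = 1.9321·122.4492/111.4931 = 2.121962; SD = √(1.9321·122.4492/111.4931) = 1.4567.

1.4567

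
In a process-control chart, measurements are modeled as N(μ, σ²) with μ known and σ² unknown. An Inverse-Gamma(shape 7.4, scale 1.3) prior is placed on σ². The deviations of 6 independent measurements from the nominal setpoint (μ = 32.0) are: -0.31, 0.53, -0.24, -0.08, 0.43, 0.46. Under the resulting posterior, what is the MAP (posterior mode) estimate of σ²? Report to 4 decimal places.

With known mean μ and an Inverse-Gamma(α, β) prior on σ², the Normal likelihood is conjugate: posterior is Inv-Gamma(α + n/2, β + Σ(xᵢ−μ)²/2).
Σ(xᵢ−μ)² = (-0.31)² + (0.53)² + (-0.24)² + (-0.08)² + (0.43)² + (0.46)² = 0.8375.
Posterior: Inv-Gamma(7.4 + 6/2, 1.3 + 0.8375/2) = Inv-Gamma(10.40, 1.71875).
Mode = β/(α+1) = 1.71875/11.40 = 0.1508.

0.1508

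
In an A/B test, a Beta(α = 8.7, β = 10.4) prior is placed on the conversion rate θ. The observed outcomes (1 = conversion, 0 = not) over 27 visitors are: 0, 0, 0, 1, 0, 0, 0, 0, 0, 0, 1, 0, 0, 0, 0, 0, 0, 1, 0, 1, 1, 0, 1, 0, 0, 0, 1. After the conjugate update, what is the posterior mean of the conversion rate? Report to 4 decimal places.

The Beta prior is conjugate to a Binomial/Bernoulli likelihood; the update adds successes to α and failures to β.
Posterior: Beta(α+k, β+n−k) = Beta(8.7+7, 10.4+20) = Beta(15.7, 30.4).
Posterior mean = α/(α+β) = 15.7/46.1 = 0.3406.

0.3406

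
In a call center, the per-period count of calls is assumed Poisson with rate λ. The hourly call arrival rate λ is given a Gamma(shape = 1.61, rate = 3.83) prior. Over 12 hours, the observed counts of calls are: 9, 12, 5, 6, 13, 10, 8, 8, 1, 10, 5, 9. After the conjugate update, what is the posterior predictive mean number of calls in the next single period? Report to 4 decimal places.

6.1661

With a Gamma(shape α, rate β) prior, the Poisson likelihood is conjugate: the posterior is Gamma(α + ΣXᵢ, β + n).
Sum of counts S = 96 over n = 12 hours.
Posterior: Gamma(α+S, β+n) = Gamma(1.61+96, 3.83+12) = Gamma(97.61, 15.83).
The predictive distribution for one future period is NegBinom with mean α/β = 6.1661.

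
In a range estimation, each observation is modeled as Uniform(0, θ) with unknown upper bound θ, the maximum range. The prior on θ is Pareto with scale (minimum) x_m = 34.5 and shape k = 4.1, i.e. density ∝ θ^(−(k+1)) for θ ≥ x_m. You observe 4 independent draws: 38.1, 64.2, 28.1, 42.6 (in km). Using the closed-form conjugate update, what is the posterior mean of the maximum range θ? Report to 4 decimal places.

73.2423

A Pareto(scale x_m, shape k) prior on the upper bound θ of Uniform(0, θ) is conjugate: posterior is Pareto(max(x_m, max xᵢ), k + n).
Sample maximum = 64.2; prior scale x_m = 34.5 → posterior scale = max = 64.2.
Posterior shape = 4.1 + 4 = 8.1.
E[θ|data] = k·x_m/(k−1) = 8.1·64.2/7.1 = 73.2423.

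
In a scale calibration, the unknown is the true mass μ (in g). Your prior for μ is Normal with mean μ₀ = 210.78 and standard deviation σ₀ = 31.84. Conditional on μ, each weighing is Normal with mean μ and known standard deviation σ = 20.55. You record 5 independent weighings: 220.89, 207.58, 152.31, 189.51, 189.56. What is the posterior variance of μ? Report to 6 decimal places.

77.965074

For Normal data with known variance σ², a Normal(μ₀, σ₀²) prior on μ is conjugate. Posterior precision = 1/σ₀² + n/σ²; posterior mean is the precision-weighted average of μ₀ and x̄.
σ₀² = 31.84² = 1013.7856, σ² = 20.55² = 422.3025; σ² + n·σ₀² = 422.3025 + 5·1013.7856 = 5491.2305.
Posterior precision = 1/σ₀² + n/σ² = 1/1013.7856 + 5/422.3025 = (σ² + n·σ₀²)/(σ₀²σ²) = 5491.2305/(1013.7856·422.3025); posterior variance σₙ² = σ₀²σ²/(σ² + n·σ₀²) = 1013.7856·422.3025/5491.2305 = 77.965074.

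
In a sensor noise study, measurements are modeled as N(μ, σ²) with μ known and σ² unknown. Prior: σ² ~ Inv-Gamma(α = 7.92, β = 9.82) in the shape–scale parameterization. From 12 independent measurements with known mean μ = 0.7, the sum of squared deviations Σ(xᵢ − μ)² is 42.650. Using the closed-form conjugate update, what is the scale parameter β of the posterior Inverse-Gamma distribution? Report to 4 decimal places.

31.1450

With known mean μ and an Inverse-Gamma(α, β) prior on σ², the Normal likelihood is conjugate: posterior is Inv-Gamma(α + n/2, β + Σ(xᵢ−μ)²/2).
Posterior: Inv-Gamma(7.92 + 12/2, 9.82 + 42.650/2) = Inv-Gamma(13.92, 31.1450).
Posterior β = 31.1450.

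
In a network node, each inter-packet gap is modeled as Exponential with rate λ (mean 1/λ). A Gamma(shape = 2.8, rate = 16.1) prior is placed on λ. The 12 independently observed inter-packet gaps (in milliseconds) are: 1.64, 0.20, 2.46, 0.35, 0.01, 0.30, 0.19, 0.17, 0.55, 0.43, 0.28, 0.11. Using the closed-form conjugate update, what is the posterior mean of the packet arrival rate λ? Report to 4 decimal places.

With a Gamma(shape α, rate β) prior on the exponential rate λ, the posterior after n observations with total T = Σxᵢ is Gamma(α+n, β+T).
Sum of observations T = 6.69 milliseconds; n = 12.
Posterior: Gamma(2.8+12, 16.1+6.69) = Gamma(14.8, 22.79).
Posterior mean of λ = α/β = 14.8/22.79 = 0.6494.

0.6494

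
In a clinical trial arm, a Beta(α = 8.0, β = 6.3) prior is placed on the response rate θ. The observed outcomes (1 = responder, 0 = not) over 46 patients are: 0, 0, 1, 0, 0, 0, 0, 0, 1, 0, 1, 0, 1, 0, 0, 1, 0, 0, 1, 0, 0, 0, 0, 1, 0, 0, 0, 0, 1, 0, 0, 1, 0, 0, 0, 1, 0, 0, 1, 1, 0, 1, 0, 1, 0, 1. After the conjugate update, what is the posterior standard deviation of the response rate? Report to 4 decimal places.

The Beta prior is conjugate to a Binomial/Bernoulli likelihood; the update adds successes to α and failures to β.
Posterior: Beta(α+k, β+n−k) = Beta(8.0+15, 6.3+31) = Beta(23.0, 37.3).
Var = αβ/((α+β)²(α+β+1)) = 23.0·37.3/(60.3²·61.3) = 0.00384894; SD = √0.00384894 = 0.0620.

0.0620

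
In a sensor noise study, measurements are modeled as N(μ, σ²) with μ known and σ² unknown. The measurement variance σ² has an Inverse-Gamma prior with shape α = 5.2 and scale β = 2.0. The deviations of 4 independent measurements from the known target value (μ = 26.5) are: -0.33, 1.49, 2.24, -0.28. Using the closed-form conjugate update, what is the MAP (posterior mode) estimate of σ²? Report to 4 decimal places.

0.6966

With known mean μ and an Inverse-Gamma(α, β) prior on σ², the Normal likelihood is conjugate: posterior is Inv-Gamma(α + n/2, β + Σ(xᵢ−μ)²/2).
Σ(xᵢ−μ)² = (-0.33)² + (1.49)² + (2.24)² + (-0.28)² = 7.4250.
Posterior: Inv-Gamma(5.2 + 4/2, 2.0 + 7.4250/2) = Inv-Gamma(7.20, 5.71250).
Mode = β/(α+1) = 5.71250/8.20 = 0.6966.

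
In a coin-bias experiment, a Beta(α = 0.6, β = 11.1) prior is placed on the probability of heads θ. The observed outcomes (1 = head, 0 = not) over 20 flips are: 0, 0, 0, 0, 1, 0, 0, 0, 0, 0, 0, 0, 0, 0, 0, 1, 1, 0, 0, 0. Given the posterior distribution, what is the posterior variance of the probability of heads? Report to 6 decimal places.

0.003079

The Beta prior is conjugate to a Binomial/Bernoulli likelihood; the update adds successes to α and failures to β.
Posterior: Beta(α+k, β+n−k) = Beta(0.6+3, 11.1+17) = Beta(3.6, 28.1).
Var = αβ/((α+β)²(α+β+1)) = 3.6·28.1/(31.7²·32.7) = 0.003079.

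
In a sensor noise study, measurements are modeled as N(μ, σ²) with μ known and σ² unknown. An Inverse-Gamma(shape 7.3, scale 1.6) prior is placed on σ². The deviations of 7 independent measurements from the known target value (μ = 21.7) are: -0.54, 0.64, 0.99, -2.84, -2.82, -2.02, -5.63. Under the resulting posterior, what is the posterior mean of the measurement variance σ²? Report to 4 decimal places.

With known mean μ and an Inverse-Gamma(α, β) prior on σ², the Normal likelihood is conjugate: posterior is Inv-Gamma(α + n/2, β + Σ(xᵢ−μ)²/2).
Σ(xᵢ−μ)² = (-0.54)² + (0.64)² + (0.99)² + (-2.84)² + (-2.82)² + (-2.02)² + (-5.63)² = 53.4766.
Posterior: Inv-Gamma(7.3 + 7/2, 1.6 + 53.4766/2) = Inv-Gamma(10.80, 28.33830).
E[σ²|data] = β/(α−1) = 28.33830/9.80 = 2.8917.

2.8917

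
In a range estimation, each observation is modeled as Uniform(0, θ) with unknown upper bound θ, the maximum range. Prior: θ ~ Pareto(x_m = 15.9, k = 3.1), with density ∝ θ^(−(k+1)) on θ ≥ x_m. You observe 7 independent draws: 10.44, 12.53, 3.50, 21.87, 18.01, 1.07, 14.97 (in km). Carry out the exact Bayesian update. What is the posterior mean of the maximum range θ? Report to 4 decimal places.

A Pareto(scale x_m, shape k) prior on the upper bound θ of Uniform(0, θ) is conjugate: posterior is Pareto(max(x_m, max xᵢ), k + n).
Sample maximum = 21.87; prior scale x_m = 15.9 → posterior scale = max = 21.87.
Posterior shape = 3.1 + 7 = 10.1.
E[θ|data] = k·x_m/(k−1) = 10.1·21.87/9.1 = 24.2733.

24.2733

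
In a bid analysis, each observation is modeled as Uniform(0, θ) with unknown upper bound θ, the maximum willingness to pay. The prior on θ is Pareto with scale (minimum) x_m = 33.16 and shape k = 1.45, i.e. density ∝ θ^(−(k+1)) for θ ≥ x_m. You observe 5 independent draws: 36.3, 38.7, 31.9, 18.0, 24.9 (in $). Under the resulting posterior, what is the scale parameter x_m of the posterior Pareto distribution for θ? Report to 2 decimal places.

38.70

A Pareto(scale x_m, shape k) prior on the upper bound θ of Uniform(0, θ) is conjugate: posterior is Pareto(max(x_m, max xᵢ), k + n).
Sample maximum = 38.7; prior scale x_m = 33.16 → posterior scale = max = 38.70.
Posterior shape = 1.45 + 5 = 6.45.
Posterior scale x_m = 38.70.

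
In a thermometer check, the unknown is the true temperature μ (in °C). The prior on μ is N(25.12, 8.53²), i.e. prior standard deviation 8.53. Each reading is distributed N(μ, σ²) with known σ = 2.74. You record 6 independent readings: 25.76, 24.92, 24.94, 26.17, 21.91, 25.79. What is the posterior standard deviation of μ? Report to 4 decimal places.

For Normal data with known variance σ², a Normal(μ₀, σ₀²) prior on μ is conjugate. Posterior precision = 1/σ₀² + n/σ²; posterior mean is the precision-weighted average of μ₀ and x̄.
σ₀² = 8.53² = 72.7609, σ² = 2.74² = 7.5076; σ² + n·σ₀² = 7.5076 + 6·72.7609 = 444.073.
Posterior precision = 1/σ₀² + n/σ² = 1/72.7609 + 6/7.5076 = (σ² + n·σ₀²)/(σ₀²σ²) = 444.073/(72.7609·7.5076); posterior variance σₙ² = σ₀²σ²/(σ² + n·σ₀²) = 72.7609·7.5076/444.073 = 1.230112.
Posterior SD = √σₙ² = √(72.7609·7.5076/444.073) = 1.1091.

1.1091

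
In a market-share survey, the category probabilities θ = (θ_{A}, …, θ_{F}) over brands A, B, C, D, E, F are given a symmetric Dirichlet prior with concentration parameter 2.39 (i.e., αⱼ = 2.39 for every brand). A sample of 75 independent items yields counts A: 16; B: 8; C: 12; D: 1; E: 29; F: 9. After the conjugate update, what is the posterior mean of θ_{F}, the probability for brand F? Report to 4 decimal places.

0.1275

The Dirichlet prior is conjugate to the Multinomial likelihood: each posterior αⱼ = prior αⱼ + observed count nⱼ.
Posterior concentration: (18.39, 10.39, 14.39, 3.39, 31.39, 11.39), total = 89.34.
E[θ_{F}|data] = α_{F}/Σα = 11.39/89.34 = 0.1275.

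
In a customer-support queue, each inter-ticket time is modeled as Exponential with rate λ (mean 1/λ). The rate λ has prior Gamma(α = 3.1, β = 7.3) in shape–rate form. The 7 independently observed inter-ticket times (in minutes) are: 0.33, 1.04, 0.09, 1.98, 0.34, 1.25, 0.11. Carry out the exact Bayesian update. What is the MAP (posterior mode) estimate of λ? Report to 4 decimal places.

0.7315

With a Gamma(shape α, rate β) prior on the exponential rate λ, the posterior after n observations with total T = Σxᵢ is Gamma(α+n, β+T).
Sum of observations T = 5.14 minutes; n = 7.
Posterior: Gamma(3.1+7, 7.3+5.14) = Gamma(10.1, 12.44).
Mode = (α−1)/β = 0.7315.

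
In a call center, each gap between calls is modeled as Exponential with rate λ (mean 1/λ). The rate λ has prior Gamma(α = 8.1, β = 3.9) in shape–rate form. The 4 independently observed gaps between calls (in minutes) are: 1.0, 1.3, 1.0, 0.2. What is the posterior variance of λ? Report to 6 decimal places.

With a Gamma(shape α, rate β) prior on the exponential rate λ, the posterior after n observations with total T = Σxᵢ is Gamma(α+n, β+T).
Sum of observations T = 3.5 minutes; n = 4.
Posterior: Gamma(8.1+4, 3.9+3.5) = Gamma(12.1, 7.4).
Var = α/β² = 0.220964.

0.220964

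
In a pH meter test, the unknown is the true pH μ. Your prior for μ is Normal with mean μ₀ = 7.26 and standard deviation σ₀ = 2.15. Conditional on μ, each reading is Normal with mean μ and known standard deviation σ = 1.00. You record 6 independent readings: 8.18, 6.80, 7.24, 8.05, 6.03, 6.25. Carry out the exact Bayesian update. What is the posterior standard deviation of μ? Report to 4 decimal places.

0.4011

For Normal data with known variance σ², a Normal(μ₀, σ₀²) prior on μ is conjugate. Posterior precision = 1/σ₀² + n/σ²; posterior mean is the precision-weighted average of μ₀ and x̄.
σ₀² = 2.15² = 4.6225, σ² = 1.00² = 1; σ² + n·σ₀² = 1 + 6·4.6225 = 28.735.
Posterior precision = 1/σ₀² + n/σ² = 1/4.6225 + 6/1 = (σ² + n·σ₀²)/(σ₀²σ²) = 28.735/(4.6225·1); posterior variance σₙ² = σ₀²σ²/(σ² + n·σ₀²) = 4.6225·1/28.735 = 0.160867.
Posterior SD = √σₙ² = √(4.6225·1/28.735) = 0.4011.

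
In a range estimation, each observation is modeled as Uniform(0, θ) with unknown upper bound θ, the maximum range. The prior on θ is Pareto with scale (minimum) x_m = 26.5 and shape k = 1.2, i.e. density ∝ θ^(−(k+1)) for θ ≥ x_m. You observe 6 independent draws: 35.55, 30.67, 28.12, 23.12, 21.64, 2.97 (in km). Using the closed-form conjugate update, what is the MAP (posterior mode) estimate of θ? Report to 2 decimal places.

35.55

A Pareto(scale x_m, shape k) prior on the upper bound θ of Uniform(0, θ) is conjugate: posterior is Pareto(max(x_m, max xᵢ), k + n).
Sample maximum = 35.55; prior scale x_m = 26.5 → posterior scale = max = 35.55.
Posterior shape = 1.2 + 6 = 7.2.
The Pareto density is decreasing on [x_m, ∞), so the mode is x_m = 35.55.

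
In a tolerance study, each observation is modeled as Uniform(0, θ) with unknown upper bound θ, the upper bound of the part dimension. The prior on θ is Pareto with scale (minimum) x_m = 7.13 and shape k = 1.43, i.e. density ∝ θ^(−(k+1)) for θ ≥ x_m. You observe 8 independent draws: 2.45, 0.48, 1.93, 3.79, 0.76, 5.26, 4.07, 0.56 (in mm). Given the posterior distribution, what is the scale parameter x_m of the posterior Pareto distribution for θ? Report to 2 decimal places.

7.13

A Pareto(scale x_m, shape k) prior on the upper bound θ of Uniform(0, θ) is conjugate: posterior is Pareto(max(x_m, max xᵢ), k + n).
Sample maximum = 5.26; prior scale x_m = 7.13 → posterior scale = max = 7.13.
Posterior shape = 1.43 + 8 = 9.43.
Posterior scale x_m = 7.13.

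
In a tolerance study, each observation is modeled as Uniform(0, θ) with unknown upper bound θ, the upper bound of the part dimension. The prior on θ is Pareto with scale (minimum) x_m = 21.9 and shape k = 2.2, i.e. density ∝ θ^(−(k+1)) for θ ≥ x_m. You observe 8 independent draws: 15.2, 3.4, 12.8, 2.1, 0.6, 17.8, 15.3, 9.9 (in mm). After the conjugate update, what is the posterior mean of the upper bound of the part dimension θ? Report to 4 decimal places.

24.2804

A Pareto(scale x_m, shape k) prior on the upper bound θ of Uniform(0, θ) is conjugate: posterior is Pareto(max(x_m, max xᵢ), k + n).
Sample maximum = 17.8; prior scale x_m = 21.9 → posterior scale = max = 21.9.
Posterior shape = 2.2 + 8 = 10.2.
E[θ|data] = k·x_m/(k−1) = 10.2·21.9/9.2 = 24.2804.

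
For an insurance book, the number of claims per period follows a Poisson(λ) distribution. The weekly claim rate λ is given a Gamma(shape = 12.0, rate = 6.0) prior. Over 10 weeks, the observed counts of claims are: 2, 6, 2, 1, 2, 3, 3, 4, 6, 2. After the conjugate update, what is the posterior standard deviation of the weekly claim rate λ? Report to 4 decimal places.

With a Gamma(shape α, rate β) prior, the Poisson likelihood is conjugate: the posterior is Gamma(α + ΣXᵢ, β + n).
Sum of counts S = 31 over n = 10 weeks.
Posterior: Gamma(α+S, β+n) = Gamma(12.0+31, 6.0+10) = Gamma(43.0, 16.0).
SD = √α/β = √43.0/16.0 = 0.4098.

0.4098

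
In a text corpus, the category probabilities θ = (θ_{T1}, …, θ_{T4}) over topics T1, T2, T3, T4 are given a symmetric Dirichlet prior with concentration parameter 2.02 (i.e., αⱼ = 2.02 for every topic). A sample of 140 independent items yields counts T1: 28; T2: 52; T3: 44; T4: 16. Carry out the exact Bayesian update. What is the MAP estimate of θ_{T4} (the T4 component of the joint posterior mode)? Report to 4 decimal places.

The Dirichlet prior is conjugate to the Multinomial likelihood: each posterior αⱼ = prior αⱼ + observed count nⱼ.
Posterior concentration: (30.02, 54.02, 46.02, 18.02), total = 148.08.
Joint mode component: (α_{T4}−1)/(Σα−K) = 17.02/144.08 = 0.1181.

0.1181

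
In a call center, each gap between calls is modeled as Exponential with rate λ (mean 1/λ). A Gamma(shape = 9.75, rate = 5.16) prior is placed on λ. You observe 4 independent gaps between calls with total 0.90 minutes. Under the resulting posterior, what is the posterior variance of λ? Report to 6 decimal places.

With a Gamma(shape α, rate β) prior on the exponential rate λ, the posterior after n observations with total T = Σxᵢ is Gamma(α+n, β+T).
Posterior: Gamma(9.75+4, 5.16+0.90) = Gamma(13.75, 6.06).
Var = α/β² = 0.374419.

0.374419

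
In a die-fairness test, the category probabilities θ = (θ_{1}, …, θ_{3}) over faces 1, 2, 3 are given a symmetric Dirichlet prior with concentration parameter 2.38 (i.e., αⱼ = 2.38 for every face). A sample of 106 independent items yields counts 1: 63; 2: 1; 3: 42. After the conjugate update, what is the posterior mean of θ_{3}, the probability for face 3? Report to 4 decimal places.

The Dirichlet prior is conjugate to the Multinomial likelihood: each posterior αⱼ = prior αⱼ + observed count nⱼ.
Posterior concentration: (65.38, 3.38, 44.38), total = 113.14.
E[θ_{3}|data] = α_{3}/Σα = 44.38/113.14 = 0.3923.

0.3923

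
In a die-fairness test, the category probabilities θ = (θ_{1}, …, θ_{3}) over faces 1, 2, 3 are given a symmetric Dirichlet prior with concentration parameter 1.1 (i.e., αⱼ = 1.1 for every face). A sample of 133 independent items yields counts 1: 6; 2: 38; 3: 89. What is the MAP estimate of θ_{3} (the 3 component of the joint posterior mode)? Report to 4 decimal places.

The Dirichlet prior is conjugate to the Multinomial likelihood: each posterior αⱼ = prior αⱼ + observed count nⱼ.
Posterior concentration: (7.1, 39.1, 90.1), total = 136.3.
Joint mode component: (α_{3}−1)/(Σα−K) = 89.1/133.3 = 0.6684.

0.6684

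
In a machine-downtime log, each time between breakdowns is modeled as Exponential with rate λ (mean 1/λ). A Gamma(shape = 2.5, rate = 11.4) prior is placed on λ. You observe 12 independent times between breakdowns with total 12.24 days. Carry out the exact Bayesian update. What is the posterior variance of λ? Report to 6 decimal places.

With a Gamma(shape α, rate β) prior on the exponential rate λ, the posterior after n observations with total T = Σxᵢ is Gamma(α+n, β+T).
Posterior: Gamma(2.5+12, 11.4+12.24) = Gamma(14.5, 23.64).
Var = α/β² = 0.025946.

0.025946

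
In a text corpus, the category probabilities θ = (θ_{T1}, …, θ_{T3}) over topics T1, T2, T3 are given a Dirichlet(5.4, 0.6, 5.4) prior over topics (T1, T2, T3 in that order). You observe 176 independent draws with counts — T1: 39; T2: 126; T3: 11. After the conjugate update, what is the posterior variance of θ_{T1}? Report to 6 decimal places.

0.000960

The Dirichlet prior is conjugate to the Multinomial likelihood: each posterior αⱼ = prior αⱼ + observed count nⱼ.
Posterior concentration: (44.4, 126.6, 16.4), total = 187.4.
Var[θ_j] = α_j(Σα−α_j)/((Σα)²(Σα+1)) = 44.4·143.0/(187.4²·188.4) = 0.000960.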